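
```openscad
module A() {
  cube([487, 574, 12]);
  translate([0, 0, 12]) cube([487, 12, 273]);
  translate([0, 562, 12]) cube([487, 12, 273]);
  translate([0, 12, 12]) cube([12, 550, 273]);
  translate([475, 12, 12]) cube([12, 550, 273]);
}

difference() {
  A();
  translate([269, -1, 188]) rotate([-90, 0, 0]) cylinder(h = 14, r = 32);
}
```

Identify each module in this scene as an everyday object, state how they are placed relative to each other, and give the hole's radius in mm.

The subtracted cylinder has r = 32 mm.

A is an open box. The open box has a circular hole through its front wall. The hole's radius is 32 mm.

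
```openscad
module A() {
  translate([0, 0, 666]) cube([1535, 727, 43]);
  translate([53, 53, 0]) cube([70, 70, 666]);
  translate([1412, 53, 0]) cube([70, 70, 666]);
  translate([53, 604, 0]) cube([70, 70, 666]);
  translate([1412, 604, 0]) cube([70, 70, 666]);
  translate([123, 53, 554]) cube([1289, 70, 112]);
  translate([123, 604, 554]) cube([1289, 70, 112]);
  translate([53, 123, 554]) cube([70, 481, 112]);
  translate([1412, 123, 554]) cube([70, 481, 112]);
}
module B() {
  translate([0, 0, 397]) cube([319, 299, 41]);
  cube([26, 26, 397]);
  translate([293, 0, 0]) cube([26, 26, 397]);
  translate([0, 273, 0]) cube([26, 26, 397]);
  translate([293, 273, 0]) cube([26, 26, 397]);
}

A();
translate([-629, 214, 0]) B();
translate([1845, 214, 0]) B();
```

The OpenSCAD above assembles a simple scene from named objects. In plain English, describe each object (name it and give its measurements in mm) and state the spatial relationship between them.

A is a rectangular dining table. The top is 1535×727×43 mm with its upper surface at z = 709 mm. It stands on four 70×70 mm square legs, each inset 53 mm from the nearest pair of top edges, running from the floor to the underside of the top. Four apron rails, 70 mm thick and 112 mm tall, run between adjacent legs with their top edges flush with the underside of the top and their outer faces flush with the legs' outer faces.

B is a four-legged stool. The seat is a 319×299×41 mm slab whose top surface is at z = 438 mm; four square legs, each 26×26 mm in cross-section, run from the floor (z = 0) to the underside of the seat, each flush with a corner of the seat.

Two stools sit around the table at the −x, +x sides.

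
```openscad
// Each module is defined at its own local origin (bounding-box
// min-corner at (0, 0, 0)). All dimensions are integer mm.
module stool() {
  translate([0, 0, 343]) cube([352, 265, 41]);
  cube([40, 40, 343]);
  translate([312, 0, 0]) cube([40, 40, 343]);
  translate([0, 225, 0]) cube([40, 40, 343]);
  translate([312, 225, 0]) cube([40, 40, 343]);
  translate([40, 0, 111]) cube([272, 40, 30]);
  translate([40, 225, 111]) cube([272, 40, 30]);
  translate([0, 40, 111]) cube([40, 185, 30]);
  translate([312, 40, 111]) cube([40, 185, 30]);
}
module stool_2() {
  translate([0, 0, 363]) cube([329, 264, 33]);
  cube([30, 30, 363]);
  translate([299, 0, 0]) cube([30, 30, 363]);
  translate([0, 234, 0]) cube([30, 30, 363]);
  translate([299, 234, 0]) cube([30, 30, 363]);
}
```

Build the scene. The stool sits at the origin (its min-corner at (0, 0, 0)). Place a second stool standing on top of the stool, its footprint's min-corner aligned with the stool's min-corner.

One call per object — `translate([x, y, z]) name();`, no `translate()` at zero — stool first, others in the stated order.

stool();
translate([0, 0, 384]) stool_2();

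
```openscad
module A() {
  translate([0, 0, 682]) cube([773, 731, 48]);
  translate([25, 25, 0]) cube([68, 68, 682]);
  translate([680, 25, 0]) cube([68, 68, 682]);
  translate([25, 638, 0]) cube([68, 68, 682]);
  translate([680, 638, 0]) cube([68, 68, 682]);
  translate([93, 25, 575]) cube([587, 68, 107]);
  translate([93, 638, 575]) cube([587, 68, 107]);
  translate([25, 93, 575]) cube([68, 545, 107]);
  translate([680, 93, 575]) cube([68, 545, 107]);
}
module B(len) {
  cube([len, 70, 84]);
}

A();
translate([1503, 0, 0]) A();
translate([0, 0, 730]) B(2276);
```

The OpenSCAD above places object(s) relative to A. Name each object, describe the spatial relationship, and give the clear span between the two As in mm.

A is a table. B is a beam. A beam spans the tops of two tables. The clear span between the two tables is 730 mm.

Second table starts at x = 1503; first ends at x = 773; clear span = 1503 − 773 = 730 mm.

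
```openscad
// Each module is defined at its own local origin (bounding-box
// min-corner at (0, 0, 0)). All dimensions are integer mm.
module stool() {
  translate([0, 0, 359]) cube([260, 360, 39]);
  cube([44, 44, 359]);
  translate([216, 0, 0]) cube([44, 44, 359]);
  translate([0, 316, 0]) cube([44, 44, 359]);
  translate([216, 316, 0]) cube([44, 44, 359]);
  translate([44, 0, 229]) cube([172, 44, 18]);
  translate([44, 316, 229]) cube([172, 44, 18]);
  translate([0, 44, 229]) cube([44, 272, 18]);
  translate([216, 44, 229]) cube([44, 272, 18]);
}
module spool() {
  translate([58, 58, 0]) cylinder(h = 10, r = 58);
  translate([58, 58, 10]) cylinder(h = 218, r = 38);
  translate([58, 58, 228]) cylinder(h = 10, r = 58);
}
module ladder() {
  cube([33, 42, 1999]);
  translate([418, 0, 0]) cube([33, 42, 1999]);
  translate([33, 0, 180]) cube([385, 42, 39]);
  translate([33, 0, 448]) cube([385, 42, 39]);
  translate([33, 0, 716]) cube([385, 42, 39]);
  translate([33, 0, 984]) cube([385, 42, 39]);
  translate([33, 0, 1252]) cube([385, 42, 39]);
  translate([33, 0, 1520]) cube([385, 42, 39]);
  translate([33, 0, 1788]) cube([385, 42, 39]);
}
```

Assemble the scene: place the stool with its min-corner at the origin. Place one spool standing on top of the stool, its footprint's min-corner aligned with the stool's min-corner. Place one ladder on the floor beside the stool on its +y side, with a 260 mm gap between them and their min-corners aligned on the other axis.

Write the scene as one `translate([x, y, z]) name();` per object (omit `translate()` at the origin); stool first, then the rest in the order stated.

stool();
translate([0, 0, 398]) spool();
translate([0, 620, 0]) ladder();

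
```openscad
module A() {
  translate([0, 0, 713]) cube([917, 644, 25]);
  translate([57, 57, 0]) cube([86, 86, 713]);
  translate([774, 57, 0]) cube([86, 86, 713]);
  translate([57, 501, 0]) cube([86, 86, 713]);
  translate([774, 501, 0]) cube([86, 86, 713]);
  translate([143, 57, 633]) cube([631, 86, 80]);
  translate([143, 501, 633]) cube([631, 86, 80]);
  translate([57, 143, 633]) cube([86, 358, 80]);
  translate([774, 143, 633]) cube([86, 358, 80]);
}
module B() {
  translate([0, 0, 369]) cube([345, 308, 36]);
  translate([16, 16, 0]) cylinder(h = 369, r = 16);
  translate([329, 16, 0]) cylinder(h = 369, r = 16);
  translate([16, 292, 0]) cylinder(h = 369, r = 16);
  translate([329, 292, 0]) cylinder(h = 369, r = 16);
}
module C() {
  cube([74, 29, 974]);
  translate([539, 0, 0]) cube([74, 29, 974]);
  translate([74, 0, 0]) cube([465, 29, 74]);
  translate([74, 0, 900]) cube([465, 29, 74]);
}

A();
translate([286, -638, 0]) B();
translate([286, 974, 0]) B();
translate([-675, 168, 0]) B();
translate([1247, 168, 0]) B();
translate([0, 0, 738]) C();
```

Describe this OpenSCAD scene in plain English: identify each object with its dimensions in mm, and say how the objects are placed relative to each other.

A is a rectangular dining table. The top is 917×644×25 mm with its upper surface at z = 738 mm. It stands on four 86×86 mm square legs, each inset 57 mm from the nearest pair of top edges, running from the floor to the underside of the top. Four apron rails, 86 mm thick and 80 mm tall, run between adjacent legs with their top edges flush with the underside of the top and their outer faces flush with the legs' outer faces.

B is a four-legged stool. The seat is a 345×308×36 mm slab whose top surface is at z = 405 mm; four round legs, each 32 mm in diameter, run from the floor (z = 0) to the underside of the seat, each leg's axis is inset half a diameter from the nearest pair of seat edges (so the leg's bounding box is flush with the corner).

C is a rectangular picture frame lying in the x–z plane (depth along y). The opening is 465 mm wide (x) by 826 mm tall (z), surrounded by a border 74 mm wide on all four sides. The frame is 29 mm deep and is made of two full-height vertical stiles with two horizontal rails fitted between them.

Four stools sit around the table at the −y, +y, −x, +x sides. The picture frame is on top of the table.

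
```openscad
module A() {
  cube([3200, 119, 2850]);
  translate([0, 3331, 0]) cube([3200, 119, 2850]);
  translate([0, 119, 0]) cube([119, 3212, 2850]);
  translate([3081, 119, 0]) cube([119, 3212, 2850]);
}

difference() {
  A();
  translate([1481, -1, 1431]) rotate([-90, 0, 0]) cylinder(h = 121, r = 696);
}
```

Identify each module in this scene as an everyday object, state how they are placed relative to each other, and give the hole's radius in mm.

A is a house frame. The house frame has a circular hole through its front wall. The hole's radius is 696 mm.

The subtracted cylinder has r = 696 mm.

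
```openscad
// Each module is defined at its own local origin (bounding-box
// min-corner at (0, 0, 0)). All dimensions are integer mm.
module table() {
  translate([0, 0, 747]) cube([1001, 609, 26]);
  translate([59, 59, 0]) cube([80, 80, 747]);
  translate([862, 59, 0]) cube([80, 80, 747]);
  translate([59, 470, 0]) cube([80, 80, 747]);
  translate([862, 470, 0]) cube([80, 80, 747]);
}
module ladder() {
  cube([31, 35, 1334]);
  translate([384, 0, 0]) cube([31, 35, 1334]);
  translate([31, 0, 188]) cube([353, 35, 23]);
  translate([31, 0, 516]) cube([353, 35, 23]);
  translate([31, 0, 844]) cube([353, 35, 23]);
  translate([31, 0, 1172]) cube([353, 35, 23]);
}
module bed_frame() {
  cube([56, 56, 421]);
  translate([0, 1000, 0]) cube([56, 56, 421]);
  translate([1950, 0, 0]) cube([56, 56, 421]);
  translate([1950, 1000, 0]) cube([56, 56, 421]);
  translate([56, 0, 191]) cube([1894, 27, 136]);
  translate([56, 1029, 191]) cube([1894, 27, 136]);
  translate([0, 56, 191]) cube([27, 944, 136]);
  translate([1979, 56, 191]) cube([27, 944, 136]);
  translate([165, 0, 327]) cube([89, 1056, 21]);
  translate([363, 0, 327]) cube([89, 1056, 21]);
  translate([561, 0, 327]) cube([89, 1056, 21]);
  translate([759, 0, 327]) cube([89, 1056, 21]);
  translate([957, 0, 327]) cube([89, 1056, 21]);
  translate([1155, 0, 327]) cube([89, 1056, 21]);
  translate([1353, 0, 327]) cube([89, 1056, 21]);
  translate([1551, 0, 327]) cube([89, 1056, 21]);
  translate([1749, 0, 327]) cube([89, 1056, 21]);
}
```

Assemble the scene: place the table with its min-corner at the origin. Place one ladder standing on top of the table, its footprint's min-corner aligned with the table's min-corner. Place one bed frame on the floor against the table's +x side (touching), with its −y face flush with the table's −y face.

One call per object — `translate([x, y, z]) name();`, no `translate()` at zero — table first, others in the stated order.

table();
translate([0, 0, 773]) ladder();
translate([1001, 0, 0]) bed_frame();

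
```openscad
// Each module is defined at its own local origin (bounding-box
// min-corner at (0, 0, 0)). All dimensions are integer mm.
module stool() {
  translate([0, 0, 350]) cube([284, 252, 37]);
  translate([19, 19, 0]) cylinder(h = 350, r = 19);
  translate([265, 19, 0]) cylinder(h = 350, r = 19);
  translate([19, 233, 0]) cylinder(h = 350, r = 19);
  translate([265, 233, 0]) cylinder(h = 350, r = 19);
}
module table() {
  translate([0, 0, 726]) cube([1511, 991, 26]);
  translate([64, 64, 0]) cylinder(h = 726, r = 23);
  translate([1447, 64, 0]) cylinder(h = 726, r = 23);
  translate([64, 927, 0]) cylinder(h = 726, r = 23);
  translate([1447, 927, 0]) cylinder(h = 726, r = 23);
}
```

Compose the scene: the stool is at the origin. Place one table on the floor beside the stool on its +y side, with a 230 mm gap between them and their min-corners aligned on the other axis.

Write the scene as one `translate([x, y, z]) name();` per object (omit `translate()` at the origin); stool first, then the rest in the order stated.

stool();
translate([0, 482, 0]) table();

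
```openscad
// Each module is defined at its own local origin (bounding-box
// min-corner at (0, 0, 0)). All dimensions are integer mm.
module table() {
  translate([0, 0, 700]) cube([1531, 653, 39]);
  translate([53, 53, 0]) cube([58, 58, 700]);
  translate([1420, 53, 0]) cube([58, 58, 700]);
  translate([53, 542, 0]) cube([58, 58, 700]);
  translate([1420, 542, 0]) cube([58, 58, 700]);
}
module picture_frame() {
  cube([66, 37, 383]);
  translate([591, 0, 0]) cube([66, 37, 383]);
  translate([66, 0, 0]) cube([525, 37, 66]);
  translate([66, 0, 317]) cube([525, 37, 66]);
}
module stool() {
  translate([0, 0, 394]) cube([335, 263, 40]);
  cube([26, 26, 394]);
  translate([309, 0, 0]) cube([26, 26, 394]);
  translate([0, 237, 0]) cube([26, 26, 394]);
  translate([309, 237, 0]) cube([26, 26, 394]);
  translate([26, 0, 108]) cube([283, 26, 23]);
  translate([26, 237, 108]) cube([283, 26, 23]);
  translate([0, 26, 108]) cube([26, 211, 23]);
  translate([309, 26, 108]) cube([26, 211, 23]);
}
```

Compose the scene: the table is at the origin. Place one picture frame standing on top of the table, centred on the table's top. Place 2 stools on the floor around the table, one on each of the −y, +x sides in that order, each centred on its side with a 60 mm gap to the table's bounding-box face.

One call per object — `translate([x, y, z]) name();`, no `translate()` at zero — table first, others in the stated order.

table();
translate([437, 308, 739]) picture_frame();
translate([598, -323, 0]) stool();
translate([1591, 195, 0]) stool();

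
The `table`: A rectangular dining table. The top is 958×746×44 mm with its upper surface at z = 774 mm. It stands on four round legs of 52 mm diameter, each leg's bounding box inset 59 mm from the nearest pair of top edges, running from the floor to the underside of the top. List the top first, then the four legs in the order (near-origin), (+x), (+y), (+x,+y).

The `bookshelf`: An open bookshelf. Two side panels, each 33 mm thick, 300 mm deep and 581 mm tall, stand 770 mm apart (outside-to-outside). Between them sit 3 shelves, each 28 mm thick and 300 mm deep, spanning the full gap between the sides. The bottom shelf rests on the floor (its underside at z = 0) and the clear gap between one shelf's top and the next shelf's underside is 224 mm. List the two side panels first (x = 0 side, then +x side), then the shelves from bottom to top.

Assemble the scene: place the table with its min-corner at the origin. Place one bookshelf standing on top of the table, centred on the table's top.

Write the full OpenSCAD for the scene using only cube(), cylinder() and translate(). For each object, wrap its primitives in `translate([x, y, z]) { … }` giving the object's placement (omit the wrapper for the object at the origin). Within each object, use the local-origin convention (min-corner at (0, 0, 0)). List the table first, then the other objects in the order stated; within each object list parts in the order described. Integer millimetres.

translate([0, 0, 730]) cube([958, 746, 44]);
translate([85, 85, 0]) cylinder(h = 730, r = 26);
translate([873, 85, 0]) cylinder(h = 730, r = 26);
translate([85, 661, 0]) cylinder(h = 730, r = 26);
translate([873, 661, 0]) cylinder(h = 730, r = 26);
translate([94, 223, 774]) {
  cube([33, 300, 581]);
  translate([737, 0, 0]) cube([33, 300, 581]);
  translate([33, 0, 0]) cube([704, 300, 28]);
  translate([33, 0, 252]) cube([704, 300, 28]);
  translate([33, 0, 504]) cube([704, 300, 28]);
}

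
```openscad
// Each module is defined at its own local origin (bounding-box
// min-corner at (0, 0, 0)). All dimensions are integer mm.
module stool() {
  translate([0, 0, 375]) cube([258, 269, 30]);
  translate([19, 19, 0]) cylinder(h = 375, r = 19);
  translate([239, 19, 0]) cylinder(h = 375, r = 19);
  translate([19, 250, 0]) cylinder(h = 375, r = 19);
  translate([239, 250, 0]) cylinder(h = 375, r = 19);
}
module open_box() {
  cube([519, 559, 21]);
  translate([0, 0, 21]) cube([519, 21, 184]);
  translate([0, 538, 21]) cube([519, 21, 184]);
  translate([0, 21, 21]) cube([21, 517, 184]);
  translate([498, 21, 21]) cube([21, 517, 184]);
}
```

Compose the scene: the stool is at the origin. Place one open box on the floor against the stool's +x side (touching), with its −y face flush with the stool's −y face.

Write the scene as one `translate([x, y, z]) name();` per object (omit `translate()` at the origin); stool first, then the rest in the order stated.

stool();
translate([258, 0, 0]) open_box();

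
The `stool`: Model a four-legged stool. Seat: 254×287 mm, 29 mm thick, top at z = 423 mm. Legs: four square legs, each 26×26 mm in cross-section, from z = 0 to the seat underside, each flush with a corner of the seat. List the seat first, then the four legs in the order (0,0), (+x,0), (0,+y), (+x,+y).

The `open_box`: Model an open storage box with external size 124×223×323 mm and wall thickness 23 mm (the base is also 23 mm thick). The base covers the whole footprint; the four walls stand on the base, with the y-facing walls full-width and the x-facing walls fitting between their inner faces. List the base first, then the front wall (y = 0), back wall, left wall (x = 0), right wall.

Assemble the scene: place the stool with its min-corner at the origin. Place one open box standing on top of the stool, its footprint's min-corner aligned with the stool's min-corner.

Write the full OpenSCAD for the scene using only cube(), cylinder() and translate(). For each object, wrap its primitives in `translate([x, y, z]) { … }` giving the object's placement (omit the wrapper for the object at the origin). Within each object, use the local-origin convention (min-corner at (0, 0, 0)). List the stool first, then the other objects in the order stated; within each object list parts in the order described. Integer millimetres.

translate([0, 0, 394]) cube([254, 287, 29]);
cube([26, 26, 394]);
translate([228, 0, 0]) cube([26, 26, 394]);
translate([0, 261, 0]) cube([26, 26, 394]);
translate([228, 261, 0]) cube([26, 26, 394]);
translate([0, 0, 423]) {
  cube([124, 223, 23]);
  translate([0, 0, 23]) cube([124, 23, 300]);
  translate([0, 200, 23]) cube([124, 23, 300]);
  translate([0, 23, 23]) cube([23, 177, 300]);
  translate([101, 23, 23]) cube([23, 177, 300]);
}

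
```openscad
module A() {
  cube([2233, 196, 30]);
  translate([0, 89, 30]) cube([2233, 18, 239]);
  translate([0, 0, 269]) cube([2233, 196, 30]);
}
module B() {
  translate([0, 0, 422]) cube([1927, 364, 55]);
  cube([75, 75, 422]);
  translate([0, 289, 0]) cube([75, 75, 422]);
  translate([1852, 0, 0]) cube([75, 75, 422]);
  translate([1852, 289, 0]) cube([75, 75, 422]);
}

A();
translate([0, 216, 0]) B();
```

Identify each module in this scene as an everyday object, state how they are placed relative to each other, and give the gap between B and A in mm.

The bench's nearest face is 20 mm from the I-beam's +y face.

A is an I-beam. B is a bench. The bench is on the floor beside the I-beam on its +y side. The gap between the bench and the I-beam is 20 mm.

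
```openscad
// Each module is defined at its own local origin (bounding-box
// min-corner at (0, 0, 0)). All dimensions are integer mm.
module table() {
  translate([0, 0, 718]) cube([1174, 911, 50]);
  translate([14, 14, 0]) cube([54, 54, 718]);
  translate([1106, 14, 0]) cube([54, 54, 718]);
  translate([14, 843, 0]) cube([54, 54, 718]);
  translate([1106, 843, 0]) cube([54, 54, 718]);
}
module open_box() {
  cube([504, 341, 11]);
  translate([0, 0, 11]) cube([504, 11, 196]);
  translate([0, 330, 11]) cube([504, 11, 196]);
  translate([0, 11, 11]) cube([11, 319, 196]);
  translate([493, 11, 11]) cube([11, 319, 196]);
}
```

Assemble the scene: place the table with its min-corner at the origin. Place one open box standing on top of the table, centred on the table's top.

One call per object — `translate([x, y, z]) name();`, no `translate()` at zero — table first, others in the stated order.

table();
translate([335, 285, 768]) open_box();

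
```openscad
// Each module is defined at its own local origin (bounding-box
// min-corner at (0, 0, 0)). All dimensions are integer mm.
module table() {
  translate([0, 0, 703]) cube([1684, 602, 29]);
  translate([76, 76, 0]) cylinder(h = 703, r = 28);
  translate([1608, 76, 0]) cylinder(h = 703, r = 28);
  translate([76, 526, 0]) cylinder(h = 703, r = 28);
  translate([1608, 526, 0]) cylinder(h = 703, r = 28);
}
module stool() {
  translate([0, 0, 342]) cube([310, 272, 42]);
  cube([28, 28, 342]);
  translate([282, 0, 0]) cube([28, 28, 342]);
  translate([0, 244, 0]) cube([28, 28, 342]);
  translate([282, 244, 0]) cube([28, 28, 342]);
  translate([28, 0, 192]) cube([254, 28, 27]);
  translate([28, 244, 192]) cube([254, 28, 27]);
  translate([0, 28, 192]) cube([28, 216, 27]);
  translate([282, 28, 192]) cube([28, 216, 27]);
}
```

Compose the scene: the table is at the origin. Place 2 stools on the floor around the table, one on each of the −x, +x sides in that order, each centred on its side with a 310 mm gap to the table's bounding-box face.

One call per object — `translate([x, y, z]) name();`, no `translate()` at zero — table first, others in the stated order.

table();
translate([-620, 165, 0]) stool();
translate([1994, 165, 0]) stool();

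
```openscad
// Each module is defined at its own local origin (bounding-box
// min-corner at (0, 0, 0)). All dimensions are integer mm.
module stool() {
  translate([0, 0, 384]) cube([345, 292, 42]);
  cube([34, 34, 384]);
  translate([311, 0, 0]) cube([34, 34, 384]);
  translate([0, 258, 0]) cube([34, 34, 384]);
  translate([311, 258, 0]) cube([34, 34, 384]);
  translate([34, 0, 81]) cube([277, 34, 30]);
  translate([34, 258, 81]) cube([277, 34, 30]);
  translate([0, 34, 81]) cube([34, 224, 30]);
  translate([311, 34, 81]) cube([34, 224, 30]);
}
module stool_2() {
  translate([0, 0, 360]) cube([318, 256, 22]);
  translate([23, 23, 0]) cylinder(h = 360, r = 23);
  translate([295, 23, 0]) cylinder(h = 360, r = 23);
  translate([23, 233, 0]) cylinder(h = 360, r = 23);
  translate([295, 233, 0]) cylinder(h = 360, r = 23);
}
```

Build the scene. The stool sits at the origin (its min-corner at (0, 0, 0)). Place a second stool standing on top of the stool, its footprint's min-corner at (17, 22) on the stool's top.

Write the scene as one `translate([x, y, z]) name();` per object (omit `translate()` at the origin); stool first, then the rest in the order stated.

stool();
translate([17, 22, 426]) stool_2();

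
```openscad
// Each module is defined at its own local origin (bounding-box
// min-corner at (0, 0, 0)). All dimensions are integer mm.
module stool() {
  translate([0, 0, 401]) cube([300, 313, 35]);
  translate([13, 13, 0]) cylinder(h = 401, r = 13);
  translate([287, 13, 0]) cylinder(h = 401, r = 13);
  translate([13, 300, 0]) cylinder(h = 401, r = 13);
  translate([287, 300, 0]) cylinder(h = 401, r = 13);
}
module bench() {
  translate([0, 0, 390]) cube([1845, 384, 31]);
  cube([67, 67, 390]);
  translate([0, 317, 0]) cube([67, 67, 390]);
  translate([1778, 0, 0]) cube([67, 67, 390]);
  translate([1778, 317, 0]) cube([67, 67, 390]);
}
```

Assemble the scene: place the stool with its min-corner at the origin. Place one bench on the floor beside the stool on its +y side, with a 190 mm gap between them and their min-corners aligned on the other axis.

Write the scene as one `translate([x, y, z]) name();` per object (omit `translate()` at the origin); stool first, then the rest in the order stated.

stool();
translate([0, 503, 0]) bench();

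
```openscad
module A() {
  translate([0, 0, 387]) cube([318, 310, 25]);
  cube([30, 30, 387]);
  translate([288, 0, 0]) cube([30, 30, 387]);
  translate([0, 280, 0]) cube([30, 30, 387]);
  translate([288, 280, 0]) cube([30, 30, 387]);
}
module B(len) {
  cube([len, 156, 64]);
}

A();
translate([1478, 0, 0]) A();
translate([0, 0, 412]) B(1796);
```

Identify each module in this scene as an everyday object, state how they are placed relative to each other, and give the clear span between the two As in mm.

A is a stool. B is a beam. A beam spans the tops of two stools. The clear span between the two stools is 1160 mm.

Second stool starts at x = 1478; first ends at x = 318; clear span = 1478 − 318 = 1160 mm.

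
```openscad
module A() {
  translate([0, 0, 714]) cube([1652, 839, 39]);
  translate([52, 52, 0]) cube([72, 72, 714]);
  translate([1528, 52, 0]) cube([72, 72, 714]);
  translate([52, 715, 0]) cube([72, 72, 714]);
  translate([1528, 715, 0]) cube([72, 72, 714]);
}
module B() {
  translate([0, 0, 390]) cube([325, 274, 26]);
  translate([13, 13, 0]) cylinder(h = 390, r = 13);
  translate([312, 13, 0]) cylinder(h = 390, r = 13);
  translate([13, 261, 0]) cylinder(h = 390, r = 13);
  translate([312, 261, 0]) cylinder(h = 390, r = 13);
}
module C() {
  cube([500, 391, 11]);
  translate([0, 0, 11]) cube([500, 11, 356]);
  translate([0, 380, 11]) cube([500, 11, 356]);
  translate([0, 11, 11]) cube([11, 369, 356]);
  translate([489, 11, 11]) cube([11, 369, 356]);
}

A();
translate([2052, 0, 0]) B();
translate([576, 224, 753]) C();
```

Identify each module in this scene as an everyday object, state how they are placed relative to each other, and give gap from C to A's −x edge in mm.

A is a table. B is a stool. C is an open box. The stool is on the floor beside the table on its +x side. The open box is on top of the table, centred. The gap from the open box to the table's −x edge is 576 mm.

The open box's min-x is at 576; the table's min-x is 0; gap = 576 mm.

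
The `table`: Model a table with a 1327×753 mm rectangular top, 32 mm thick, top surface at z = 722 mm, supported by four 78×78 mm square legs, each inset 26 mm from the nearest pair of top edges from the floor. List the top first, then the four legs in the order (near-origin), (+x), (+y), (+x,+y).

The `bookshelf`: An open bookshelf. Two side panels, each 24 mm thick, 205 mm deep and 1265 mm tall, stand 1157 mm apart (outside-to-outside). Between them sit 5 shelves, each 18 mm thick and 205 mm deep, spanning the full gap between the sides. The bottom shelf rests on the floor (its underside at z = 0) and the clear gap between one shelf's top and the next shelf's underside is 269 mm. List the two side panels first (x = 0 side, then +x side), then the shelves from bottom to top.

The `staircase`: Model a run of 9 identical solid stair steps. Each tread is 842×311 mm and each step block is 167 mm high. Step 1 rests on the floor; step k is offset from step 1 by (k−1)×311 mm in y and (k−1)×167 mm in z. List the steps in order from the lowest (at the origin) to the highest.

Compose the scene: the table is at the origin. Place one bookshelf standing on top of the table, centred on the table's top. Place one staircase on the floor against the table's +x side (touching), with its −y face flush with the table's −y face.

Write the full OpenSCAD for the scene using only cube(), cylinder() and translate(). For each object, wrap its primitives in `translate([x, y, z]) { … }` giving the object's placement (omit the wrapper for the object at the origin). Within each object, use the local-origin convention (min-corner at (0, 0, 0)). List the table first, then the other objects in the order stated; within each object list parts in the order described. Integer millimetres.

translate([0, 0, 690]) cube([1327, 753, 32]);
translate([26, 26, 0]) cube([78, 78, 690]);
translate([1223, 26, 0]) cube([78, 78, 690]);
translate([26, 649, 0]) cube([78, 78, 690]);
translate([1223, 649, 0]) cube([78, 78, 690]);
translate([85, 274, 722]) {
  cube([24, 205, 1265]);
  translate([1133, 0, 0]) cube([24, 205, 1265]);
  translate([24, 0, 0]) cube([1109, 205, 18]);
  translate([24, 0, 287]) cube([1109, 205, 18]);
  translate([24, 0, 574]) cube([1109, 205, 18]);
  translate([24, 0, 861]) cube([1109, 205, 18]);
  translate([24, 0, 1148]) cube([1109, 205, 18]);
}
translate([1327, 0, 0]) {
  cube([842, 311, 167]);
  translate([0, 311, 167]) cube([842, 311, 167]);
  translate([0, 622, 334]) cube([842, 311, 167]);
  translate([0, 933, 501]) cube([842, 311, 167]);
  translate([0, 1244, 668]) cube([842, 311, 167]);
  translate([0, 1555, 835]) cube([842, 311, 167]);
  translate([0, 1866, 1002]) cube([842, 311, 167]);
  translate([0, 2177, 1169]) cube([842, 311, 167]);
  translate([0, 2488, 1336]) cube([842, 311, 167]);
}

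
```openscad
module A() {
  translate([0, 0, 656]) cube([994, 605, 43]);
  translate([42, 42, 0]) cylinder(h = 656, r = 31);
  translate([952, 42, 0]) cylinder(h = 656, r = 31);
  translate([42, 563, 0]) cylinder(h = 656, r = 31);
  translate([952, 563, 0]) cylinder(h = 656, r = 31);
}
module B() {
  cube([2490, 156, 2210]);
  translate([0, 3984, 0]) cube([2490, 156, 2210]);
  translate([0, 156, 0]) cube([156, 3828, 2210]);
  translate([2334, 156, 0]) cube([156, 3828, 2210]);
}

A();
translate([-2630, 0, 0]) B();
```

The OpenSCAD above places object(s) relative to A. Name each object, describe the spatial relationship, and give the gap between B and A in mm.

The house frame's nearest face is 140 mm from the table's −x face.

A is a table. B is a house frame. The house frame is on the floor beside the table on its −x side. The gap between the house frame and the table is 140 mm.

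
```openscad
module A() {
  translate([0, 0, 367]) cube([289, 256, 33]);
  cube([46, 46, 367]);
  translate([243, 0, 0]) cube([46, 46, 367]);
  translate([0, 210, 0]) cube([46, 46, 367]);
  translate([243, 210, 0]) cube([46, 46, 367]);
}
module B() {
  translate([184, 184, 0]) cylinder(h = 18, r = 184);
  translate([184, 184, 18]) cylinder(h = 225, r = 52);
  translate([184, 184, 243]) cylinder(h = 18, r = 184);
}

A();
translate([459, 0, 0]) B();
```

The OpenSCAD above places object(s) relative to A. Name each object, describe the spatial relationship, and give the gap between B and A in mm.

The spool's nearest face is 170 mm from the stool's +x face.

A is a stool. B is a spool. The spool is on the floor beside the stool on its +x side. The gap between the spool and the stool is 170 mm.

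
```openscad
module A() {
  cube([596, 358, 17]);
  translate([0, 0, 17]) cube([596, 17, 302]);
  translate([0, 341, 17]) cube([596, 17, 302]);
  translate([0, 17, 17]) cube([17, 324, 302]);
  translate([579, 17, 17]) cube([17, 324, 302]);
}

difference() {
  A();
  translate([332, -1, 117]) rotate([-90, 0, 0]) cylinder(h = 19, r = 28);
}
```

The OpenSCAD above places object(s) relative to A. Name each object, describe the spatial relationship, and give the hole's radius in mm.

The subtracted cylinder has r = 28 mm.

A is an open box. The open box has a circular hole through its front wall. The hole's radius is 28 mm.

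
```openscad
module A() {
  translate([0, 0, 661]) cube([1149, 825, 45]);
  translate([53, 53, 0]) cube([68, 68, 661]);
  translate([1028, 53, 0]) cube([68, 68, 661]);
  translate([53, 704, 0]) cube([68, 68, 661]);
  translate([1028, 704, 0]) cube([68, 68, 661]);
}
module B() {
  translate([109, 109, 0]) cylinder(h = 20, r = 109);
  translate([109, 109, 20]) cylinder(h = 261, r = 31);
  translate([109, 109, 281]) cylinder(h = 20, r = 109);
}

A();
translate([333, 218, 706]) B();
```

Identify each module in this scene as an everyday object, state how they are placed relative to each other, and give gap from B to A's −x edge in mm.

The spool's min-x is at 333; the table's min-x is 0; gap = 333 mm.

A is a table. B is a spool. The spool is on top of the table. The gap from the spool to the table's −x edge is 333 mm.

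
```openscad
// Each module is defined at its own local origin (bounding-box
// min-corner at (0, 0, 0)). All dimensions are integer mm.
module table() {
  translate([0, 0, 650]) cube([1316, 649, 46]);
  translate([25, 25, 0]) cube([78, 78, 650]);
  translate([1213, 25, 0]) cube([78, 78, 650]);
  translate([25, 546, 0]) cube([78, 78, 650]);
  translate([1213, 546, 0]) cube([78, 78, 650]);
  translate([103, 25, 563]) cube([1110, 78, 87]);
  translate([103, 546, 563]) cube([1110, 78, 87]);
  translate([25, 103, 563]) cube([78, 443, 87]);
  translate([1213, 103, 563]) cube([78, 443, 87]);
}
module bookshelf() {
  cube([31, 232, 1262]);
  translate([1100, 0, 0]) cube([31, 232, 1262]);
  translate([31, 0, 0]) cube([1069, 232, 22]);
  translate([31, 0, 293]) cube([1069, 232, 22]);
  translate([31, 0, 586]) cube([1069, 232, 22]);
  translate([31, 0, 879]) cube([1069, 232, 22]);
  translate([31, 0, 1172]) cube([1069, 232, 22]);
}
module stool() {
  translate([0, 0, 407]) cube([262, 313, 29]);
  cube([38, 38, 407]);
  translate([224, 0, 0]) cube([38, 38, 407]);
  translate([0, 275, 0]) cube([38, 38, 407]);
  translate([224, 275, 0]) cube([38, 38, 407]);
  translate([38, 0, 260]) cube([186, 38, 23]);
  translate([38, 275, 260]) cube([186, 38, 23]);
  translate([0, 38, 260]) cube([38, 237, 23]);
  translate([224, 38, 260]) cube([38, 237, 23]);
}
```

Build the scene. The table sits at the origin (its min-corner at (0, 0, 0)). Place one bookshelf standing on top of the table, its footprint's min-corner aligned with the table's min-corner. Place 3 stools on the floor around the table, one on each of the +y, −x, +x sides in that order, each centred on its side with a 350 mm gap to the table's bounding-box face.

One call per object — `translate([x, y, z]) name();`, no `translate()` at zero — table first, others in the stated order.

table();
translate([0, 0, 696]) bookshelf();
translate([527, 999, 0]) stool();
translate([-612, 168, 0]) stool();
translate([1666, 168, 0]) stool();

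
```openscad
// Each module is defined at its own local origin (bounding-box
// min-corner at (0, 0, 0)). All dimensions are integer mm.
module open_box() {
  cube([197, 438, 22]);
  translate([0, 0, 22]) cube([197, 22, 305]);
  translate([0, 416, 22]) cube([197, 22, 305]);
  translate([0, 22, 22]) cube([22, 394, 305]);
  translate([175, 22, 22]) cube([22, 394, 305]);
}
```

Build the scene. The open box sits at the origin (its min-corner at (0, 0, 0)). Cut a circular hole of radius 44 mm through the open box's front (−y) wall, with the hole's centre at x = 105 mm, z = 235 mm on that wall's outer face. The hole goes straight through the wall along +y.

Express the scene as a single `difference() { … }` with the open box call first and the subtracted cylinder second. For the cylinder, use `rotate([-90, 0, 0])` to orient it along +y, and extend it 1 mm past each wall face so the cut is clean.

difference() {
  open_box();
  translate([105, -1, 235]) rotate([-90, 0, 0]) cylinder(h = 24, r = 44);
}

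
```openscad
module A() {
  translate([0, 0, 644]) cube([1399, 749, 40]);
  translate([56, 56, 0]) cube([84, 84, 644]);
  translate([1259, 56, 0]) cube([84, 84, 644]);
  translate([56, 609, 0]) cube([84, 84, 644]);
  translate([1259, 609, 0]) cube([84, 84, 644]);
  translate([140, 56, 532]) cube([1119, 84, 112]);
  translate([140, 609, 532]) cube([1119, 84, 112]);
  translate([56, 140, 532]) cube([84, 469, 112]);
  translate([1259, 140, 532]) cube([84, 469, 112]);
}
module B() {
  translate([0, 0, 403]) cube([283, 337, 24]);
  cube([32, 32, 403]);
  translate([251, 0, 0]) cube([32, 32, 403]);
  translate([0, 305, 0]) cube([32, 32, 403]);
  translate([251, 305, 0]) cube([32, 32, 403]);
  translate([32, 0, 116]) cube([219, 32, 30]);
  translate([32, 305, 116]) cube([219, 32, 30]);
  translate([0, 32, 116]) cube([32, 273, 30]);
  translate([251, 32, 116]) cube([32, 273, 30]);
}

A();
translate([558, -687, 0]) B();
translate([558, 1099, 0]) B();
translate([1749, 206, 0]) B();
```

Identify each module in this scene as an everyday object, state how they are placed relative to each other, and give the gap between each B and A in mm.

A is a table. B is a stool. Three stools sit around the table at the −y, +y, +x sides. The gap between each stool and the table is 350 mm.

Each stool's nearest face is 350 mm from the table's bounding box.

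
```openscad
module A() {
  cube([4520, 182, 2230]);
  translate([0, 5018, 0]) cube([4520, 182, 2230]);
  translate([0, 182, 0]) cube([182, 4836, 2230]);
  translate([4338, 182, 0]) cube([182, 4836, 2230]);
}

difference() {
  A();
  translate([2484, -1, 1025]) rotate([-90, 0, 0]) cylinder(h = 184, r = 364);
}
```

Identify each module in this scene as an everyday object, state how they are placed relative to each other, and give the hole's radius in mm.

A is a house frame. The house frame has a circular hole through its front wall. The hole's radius is 364 mm.

The subtracted cylinder has r = 364 mm.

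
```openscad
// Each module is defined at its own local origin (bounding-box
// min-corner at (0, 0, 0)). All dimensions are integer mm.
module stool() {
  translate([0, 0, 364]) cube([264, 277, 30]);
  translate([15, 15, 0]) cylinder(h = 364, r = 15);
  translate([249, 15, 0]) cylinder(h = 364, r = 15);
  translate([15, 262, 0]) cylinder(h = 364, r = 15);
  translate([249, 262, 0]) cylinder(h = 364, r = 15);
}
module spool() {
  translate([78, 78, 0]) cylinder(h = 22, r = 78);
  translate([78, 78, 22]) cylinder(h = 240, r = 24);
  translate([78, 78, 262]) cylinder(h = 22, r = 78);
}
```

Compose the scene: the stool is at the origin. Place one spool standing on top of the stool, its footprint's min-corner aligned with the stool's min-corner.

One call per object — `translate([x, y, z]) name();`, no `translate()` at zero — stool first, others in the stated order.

stool();
translate([0, 0, 394]) spool();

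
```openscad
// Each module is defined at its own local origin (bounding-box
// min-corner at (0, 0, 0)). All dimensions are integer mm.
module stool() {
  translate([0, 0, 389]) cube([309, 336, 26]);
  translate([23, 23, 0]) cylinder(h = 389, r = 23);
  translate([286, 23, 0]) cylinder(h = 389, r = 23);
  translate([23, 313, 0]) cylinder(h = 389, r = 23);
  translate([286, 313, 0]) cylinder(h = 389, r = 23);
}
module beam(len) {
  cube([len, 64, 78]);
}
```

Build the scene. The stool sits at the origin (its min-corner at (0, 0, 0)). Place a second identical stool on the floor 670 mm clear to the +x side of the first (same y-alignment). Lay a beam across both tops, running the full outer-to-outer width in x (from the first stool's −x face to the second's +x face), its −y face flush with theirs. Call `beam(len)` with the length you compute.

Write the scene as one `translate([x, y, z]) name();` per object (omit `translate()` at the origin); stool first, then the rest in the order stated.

stool();
translate([979, 0, 0]) stool();
translate([0, 0, 415]) beam(1288);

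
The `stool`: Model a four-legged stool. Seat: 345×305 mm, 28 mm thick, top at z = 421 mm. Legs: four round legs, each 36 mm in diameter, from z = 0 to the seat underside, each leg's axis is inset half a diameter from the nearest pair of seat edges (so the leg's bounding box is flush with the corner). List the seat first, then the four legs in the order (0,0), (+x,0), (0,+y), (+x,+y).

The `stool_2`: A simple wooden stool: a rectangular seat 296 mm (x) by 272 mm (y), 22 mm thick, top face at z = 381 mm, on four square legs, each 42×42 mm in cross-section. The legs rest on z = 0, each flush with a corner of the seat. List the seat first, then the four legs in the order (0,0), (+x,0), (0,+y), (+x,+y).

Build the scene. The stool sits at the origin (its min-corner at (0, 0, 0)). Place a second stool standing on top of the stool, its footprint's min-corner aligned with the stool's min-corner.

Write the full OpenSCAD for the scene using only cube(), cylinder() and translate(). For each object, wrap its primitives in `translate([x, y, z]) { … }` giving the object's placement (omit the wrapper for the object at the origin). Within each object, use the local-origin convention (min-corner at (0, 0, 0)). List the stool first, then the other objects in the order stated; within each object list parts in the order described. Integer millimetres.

translate([0, 0, 393]) cube([345, 305, 28]);
translate([18, 18, 0]) cylinder(h = 393, r = 18);
translate([327, 18, 0]) cylinder(h = 393, r = 18);
translate([18, 287, 0]) cylinder(h = 393, r = 18);
translate([327, 287, 0]) cylinder(h = 393, r = 18);
translate([0, 0, 421]) {
  translate([0, 0, 359]) cube([296, 272, 22]);
  cube([42, 42, 359]);
  translate([254, 0, 0]) cube([42, 42, 359]);
  translate([0, 230, 0]) cube([42, 42, 359]);
  translate([254, 230, 0]) cube([42, 42, 359]);
}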